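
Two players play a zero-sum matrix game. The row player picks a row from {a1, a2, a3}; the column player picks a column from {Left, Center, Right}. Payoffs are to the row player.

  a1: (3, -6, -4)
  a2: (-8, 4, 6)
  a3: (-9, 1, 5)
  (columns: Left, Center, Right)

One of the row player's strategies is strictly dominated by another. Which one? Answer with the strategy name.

a2 gives a strictly higher payoff than a3 against every column: -8 > -9, 4 > 1, 6 > 5.
So a3 is strictly dominated and the row player never plays it.

a3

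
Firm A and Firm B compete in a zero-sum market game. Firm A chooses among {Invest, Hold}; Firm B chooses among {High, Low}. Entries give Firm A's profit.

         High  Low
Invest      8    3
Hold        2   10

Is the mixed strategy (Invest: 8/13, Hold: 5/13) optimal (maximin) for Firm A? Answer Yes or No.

Yes

Against High this mix gives (8/13)·8 + (5/13)·2 = 74/13.
Against Low this mix gives (8/13)·3 + (5/13)·10 = 74/13.
All of Firm B's active replies (High, Low) yield 74/13, and no column does worse for Firm A. The mix makes Firm B indifferent and guarantees 74/13, so it is optimal.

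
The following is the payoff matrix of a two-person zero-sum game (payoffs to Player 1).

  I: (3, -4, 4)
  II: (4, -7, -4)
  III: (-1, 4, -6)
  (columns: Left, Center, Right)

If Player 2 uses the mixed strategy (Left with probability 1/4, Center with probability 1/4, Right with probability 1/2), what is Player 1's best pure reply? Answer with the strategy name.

Expected payoff of I: (1/4)·3 + (1/4)·(-4) + (1/2)·4 = 7/4.
Expected payoff of II: (1/4)·4 + (1/4)·(-7) + (1/2)·(-4) = -11/4.
Expected payoff of III: (1/4)·(-1) + (1/4)·4 + (1/2)·(-6) = -9/4.
The largest is 7/4, so Player 1's best response is I.

I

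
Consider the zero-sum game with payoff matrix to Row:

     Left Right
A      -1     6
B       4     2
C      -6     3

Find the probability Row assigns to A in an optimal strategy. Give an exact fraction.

Row minima: A → -1, B → 2, C → -6; maximin = 2.
Column maxima: Left → 4, Right → 6; minimax = 4.
2 ≠ 4, so there is no saddle point; optimal play is mixed.
C is strictly dominated by A, so Row never plays it.
On the remaining 2×2 (A, B vs Left, Right):
Let Row play A with probability p. Expected payoff against Left: (-1)p + 4(1−p) = −5p + 4; against Right: 6p + 2(1−p) = 4p + 2.
Setting these equal: −5p + 4 = 4p + 2 ⇒ −9p = -2 ⇒ p = 2/9, and the value is (-5)·(2/9) + 4 = 26/9.
For Column: with q = P(Left), equating A's and B's payoffs gives −7q + 6 = 2q + 2 ⇒ q = 4/9.

2/9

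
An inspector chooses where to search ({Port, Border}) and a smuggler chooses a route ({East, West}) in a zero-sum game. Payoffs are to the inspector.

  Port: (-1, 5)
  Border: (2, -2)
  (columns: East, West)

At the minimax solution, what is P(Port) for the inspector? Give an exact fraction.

Row minima: Port → -1, Border → -2; maximin = -1.
Column maxima: East → 2, West → 5; minimax = 2.
-1 ≠ 2, so there is no saddle point; optimal play is mixed.
Let the inspector play Port with probability p. Expected payoff against East: (-1)p + 2(1−p) = −3p + 2; against West: 5p + (-2)(1−p) = 7p − 2.
Setting these equal: −3p + 2 = 7p − 2 ⇒ −10p = -4 ⇒ p = 2/5, and the value is (-3)·(2/5) + 2 = 4/5.
For the smuggler: with q = P(East), equating Port's and Border's payoffs gives −6q + 5 = 4q − 2 ⇒ q = 7/10.

2/5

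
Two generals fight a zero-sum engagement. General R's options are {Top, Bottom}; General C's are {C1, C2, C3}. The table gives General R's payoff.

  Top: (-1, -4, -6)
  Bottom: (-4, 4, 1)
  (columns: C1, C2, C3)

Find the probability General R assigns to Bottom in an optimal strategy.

Row minima: Top → -6, Bottom → -4; maximin = -4.
Column maxima: C1 → -1, C2 → 4, C3 → 1; minimax = -1.
-4 ≠ -1, so there is no saddle point; optimal play is mixed.
C2 is strictly dominated by C3 (it gives General R strictly more in every row), so General C never plays it.
On the remaining 2×2 (Top, Bottom vs C1, C3):
Let General R play Top with probability p. Expected payoff against C1: (-1)p + (-4)(1−p) = 3p − 4; against C3: (-6)p + 1(1−p) = −7p + 1.
Setting these equal: 3p − 4 = −7p + 1 ⇒ 10p = 5 ⇒ p = 1/2, and the value is (3)·(1/2) − 4 = -5/2.
For General C: with q = P(C1), equating Top's and Bottom's payoffs gives 5q − 6 = −5q + 1 ⇒ q = 7/10.

1/2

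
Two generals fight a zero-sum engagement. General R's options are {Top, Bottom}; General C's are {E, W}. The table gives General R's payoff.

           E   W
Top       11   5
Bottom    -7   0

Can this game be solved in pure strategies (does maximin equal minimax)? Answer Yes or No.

Row minima: Top → 5, Bottom → -7; maximin = 5.
Column maxima: E → 11, W → 5; minimax = 5.
maximin = minimax = 5, so a saddle point exists.

Yes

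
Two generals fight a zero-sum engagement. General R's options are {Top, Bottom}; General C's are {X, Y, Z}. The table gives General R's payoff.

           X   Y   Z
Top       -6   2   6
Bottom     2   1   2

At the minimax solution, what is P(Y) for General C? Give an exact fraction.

8/9

Row minima: Top → -6, Bottom → 1; maximin = 1.
Column maxima: X → 2, Y → 2, Z → 6; minimax = 2.
1 ≠ 2, so there is no saddle point; optimal play is mixed.
Z is strictly dominated by Y (it gives General R strictly more in every row), so General C never plays it.
On the remaining 2×2 (Top, Bottom vs X, Y):
Let General R play Top with probability p. Expected payoff against X: (-6)p + 2(1−p) = −8p + 2; against Y: 2p + 1(1−p) = p + 1.
Setting these equal: −8p + 2 = p + 1 ⇒ −9p = -1 ⇒ p = 1/9, and the value is (-8)·(1/9) + 2 = 10/9.
For General C: with q = P(X), equating Top's and Bottom's payoffs gives −8q + 2 = q + 1 ⇒ q = 1/9.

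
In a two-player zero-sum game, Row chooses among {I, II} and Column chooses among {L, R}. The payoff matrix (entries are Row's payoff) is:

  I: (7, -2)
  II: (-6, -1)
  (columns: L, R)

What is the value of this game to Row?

-19/14

Row minima: I → -2, II → -6; maximin = -2.
Column maxima: L → 7, R → -1; minimax = -1.
-2 ≠ -1, so there is no saddle point; optimal play is mixed.
Let Row play I with probability p. Expected payoff against L: 7p + (-6)(1−p) = 13p − 6; against R: (-2)p + (-1)(1−p) = −p − 1.
Setting these equal: 13p − 6 = −p − 1 ⇒ 14p = 5 ⇒ p = 5/14, and the value is (13)·(5/14) − 6 = -19/14.
For Column: with q = P(L), equating I's and II's payoffs gives 9q − 2 = −5q − 1 ⇒ q = 1/14.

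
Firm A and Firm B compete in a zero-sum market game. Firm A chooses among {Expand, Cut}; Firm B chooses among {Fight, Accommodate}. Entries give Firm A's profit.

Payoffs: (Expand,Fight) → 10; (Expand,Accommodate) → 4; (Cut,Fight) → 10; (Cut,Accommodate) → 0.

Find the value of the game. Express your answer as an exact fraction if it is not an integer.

Row minima: Expand → 4, Cut → 0; maximin = 4.
Column maxima: Fight → 10, Accommodate → 4; minimax = 4.
Since maximin = minimax = 4, there is a saddle point and the value is 4.

4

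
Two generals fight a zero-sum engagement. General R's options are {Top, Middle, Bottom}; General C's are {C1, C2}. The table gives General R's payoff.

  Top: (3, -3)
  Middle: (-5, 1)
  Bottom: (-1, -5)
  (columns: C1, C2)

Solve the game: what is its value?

Row minima: Top → -3, Middle → -5, Bottom → -5; maximin = -3.
Column maxima: C1 → 3, C2 → 1; minimax = 1.
-3 ≠ 1, so there is no saddle point; optimal play is mixed.
Bottom is strictly dominated by Top, so General R never plays it.
On the remaining 2×2 (Top, Middle vs C1, C2):
Let General R play Top with probability p. Expected payoff against C1: 3p + (-5)(1−p) = 8p − 5; against C2: (-3)p + 1(1−p) = −4p + 1.
Setting these equal: 8p − 5 = −4p + 1 ⇒ 12p = 6 ⇒ p = 1/2, and the value is (8)·(1/2) − 5 = -1.
For General C: with q = P(C1), equating Top's and Middle's payoffs gives 6q − 3 = −6q + 1 ⇒ q = 1/3.

-1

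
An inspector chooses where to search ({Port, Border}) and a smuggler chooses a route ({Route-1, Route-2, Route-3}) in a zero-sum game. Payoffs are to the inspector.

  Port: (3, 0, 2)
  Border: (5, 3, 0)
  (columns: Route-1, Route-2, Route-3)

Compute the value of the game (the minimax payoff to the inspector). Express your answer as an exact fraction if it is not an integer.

Row minima: Port → 0, Border → 0; maximin = 0.
Column maxima: Route-1 → 5, Route-2 → 3, Route-3 → 2; minimax = 2.
0 ≠ 2, so there is no saddle point; optimal play is mixed.
Route-1 is strictly dominated by Route-2 (it gives the inspector strictly more in every row), so the smuggler never plays it.
On the remaining 2×2 (Port, Border vs Route-2, Route-3):
Let the inspector play Port with probability p. Expected payoff against Route-2: 0p + 3(1−p) = −3p + 3; against Route-3: 2p + 0(1−p) = 2p.
Setting these equal: −3p + 3 = 2p ⇒ −5p = -3 ⇒ p = 3/5, and the value is (-3)·(3/5) + 3 = 6/5.
For the smuggler: with q = P(Route-2), equating Port's and Border's payoffs gives −2q + 2 = 3q ⇒ q = 2/5.

6/5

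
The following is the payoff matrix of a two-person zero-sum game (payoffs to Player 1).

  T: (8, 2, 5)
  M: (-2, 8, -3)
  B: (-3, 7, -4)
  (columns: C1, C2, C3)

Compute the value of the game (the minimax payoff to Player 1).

Row minima: T → 2, M → -3, B → -4; maximin = 2.
Column maxima: C1 → 8, C2 → 8, C3 → 5; minimax = 5.
2 ≠ 5, so there is no saddle point; optimal play is mixed.
B is strictly dominated by M, so Player 1 never plays it.
C1 is strictly dominated by C3 (it gives Player 1 strictly more in every row), so Player 2 never plays it.
On the remaining 2×2 (T, M vs C2, C3):
Let Player 1 play T with probability p. Expected payoff against C2: 2p + 8(1−p) = −6p + 8; against C3: 5p + (-3)(1−p) = 8p − 3.
Setting these equal: −6p + 8 = 8p − 3 ⇒ −14p = -11 ⇒ p = 11/14, and the value is (-6)·(11/14) + 8 = 23/7.
For Player 2: with q = P(C2), equating T's and M's payoffs gives −3q + 5 = 11q − 3 ⇒ q = 4/7.

23/7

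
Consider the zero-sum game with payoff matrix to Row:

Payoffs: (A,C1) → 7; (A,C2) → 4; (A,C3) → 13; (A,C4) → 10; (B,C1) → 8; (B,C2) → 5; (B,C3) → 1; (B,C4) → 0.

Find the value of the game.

50/11

Row minima: A → 4, B → 0; maximin = 4.
Column maxima: C1 → 8, C2 → 5, C3 → 13, C4 → 10; minimax = 5.
4 ≠ 5, so there is no saddle point; optimal play is mixed.
C1 is strictly dominated by C2 (it gives Row strictly more in every row), so Column never plays it.
C3 is strictly dominated by C4 (it gives Row strictly more in every row), so Column never plays it.
On the remaining 2×2 (A, B vs C2, C4):
Let Row play A with probability p. Expected payoff against C2: 4p + 5(1−p) = −p + 5; against C4: 10p + 0(1−p) = 10p.
Setting these equal: −p + 5 = 10p ⇒ −11p = -5 ⇒ p = 5/11, and the value is (-1)·(5/11) + 5 = 50/11.
For Column: with q = P(C2), equating A's and B's payoffs gives −6q + 10 = 5q ⇒ q = 10/11.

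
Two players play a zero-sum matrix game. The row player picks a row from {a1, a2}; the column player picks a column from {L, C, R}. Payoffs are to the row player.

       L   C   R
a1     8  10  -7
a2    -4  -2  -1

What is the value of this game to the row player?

Row minima: a1 → -7, a2 → -4; maximin = -4.
Column maxima: L → 8, C → 10, R → -1; minimax = -1.
-4 ≠ -1, so there is no saddle point; optimal play is mixed.
C is strictly dominated by L (it gives the row player strictly more in every row), so the column player never plays it.
On the remaining 2×2 (a1, a2 vs L, R):
Let the row player play a1 with probability p. Expected payoff against L: 8p + (-4)(1−p) = 12p − 4; against R: (-7)p + (-1)(1−p) = −6p − 1.
Setting these equal: 12p − 4 = −6p − 1 ⇒ 18p = 3 ⇒ p = 1/6, and the value is (12)·(1/6) − 4 = -2.
For the column player: with q = P(L), equating a1's and a2's payoffs gives 15q − 7 = −3q − 1 ⇒ q = 1/3.

-2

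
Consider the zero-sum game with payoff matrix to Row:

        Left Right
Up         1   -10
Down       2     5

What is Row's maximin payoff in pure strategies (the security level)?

Row minima: Up → -10, Down → 2.
The best of these is 2.

2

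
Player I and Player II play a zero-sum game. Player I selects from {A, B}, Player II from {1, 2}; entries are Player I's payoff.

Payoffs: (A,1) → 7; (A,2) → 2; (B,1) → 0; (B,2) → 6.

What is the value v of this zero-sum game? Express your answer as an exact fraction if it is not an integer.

42/11

Row minima: A → 2, B → 0; maximin = 2.
Column maxima: 1 → 7, 2 → 6; minimax = 6.
2 ≠ 6, so there is no saddle point; optimal play is mixed.
Let Player I play A with probability p. Expected payoff against 1: 7p + 0(1−p) = 7p; against 2: 2p + 6(1−p) = −4p + 6.
Setting these equal: 7p = −4p + 6 ⇒ 11p = 6 ⇒ p = 6/11, and the value is (7)·(6/11) = 42/11.
For Player II: with q = P(1), equating A's and B's payoffs gives 5q + 2 = −6q + 6 ⇒ q = 4/11.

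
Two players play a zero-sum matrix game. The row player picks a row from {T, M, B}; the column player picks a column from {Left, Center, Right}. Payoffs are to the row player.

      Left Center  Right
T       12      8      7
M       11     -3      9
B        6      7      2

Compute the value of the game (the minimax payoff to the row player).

93/13

Row minima: T → 7, M → -3, B → 2; maximin = 7.
Column maxima: Left → 12, Center → 8, Right → 9; minimax = 8.
7 ≠ 8, so there is no saddle point; optimal play is mixed.
B is strictly dominated by T, so the row player never plays it.
With B eliminated, Left is strictly dominated by Center (it gives the row player strictly more in every remaining row), so the column player never plays it.
On the remaining 2×2 (T, M vs Center, Right):
Let the row player play T with probability p. Expected payoff against Center: 8p + (-3)(1−p) = 11p − 3; against Right: 7p + 9(1−p) = −2p + 9.
Setting these equal: 11p − 3 = −2p + 9 ⇒ 13p = 12 ⇒ p = 12/13, and the value is (11)·(12/13) − 3 = 93/13.
For the column player: with q = P(Center), equating T's and M's payoffs gives q + 7 = −12q + 9 ⇒ q = 2/13.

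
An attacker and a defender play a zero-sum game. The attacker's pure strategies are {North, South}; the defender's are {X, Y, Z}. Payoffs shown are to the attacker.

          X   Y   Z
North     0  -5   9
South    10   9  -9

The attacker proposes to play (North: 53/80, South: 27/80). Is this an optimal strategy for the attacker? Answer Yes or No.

No

Against X this mix gives (53/80)·0 + (27/80)·10 = 27/8.
Against Y this mix gives (53/80)·(-5) + (27/80)·9 = -11/40.
Against Z this mix gives (53/80)·9 + (27/80)·(-9) = 117/40.
The defender will play Y, holding the attacker to -11/40. Shifting weight toward the row that does better against Y would raise this floor (the equalizing mix achieves 9/8 against both Y and Z), so the proposed strategy is not optimal.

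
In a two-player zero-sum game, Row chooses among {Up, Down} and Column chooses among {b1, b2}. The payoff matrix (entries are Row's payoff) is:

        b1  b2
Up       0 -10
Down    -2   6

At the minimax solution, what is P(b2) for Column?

Row minima: Up → -10, Down → -2; maximin = -2.
Column maxima: b1 → 0, b2 → 6; minimax = 0.
-2 ≠ 0, so there is no saddle point; optimal play is mixed.
Let Row play Up with probability p. Expected payoff against b1: 0p + (-2)(1−p) = 2p − 2; against b2: (-10)p + 6(1−p) = −16p + 6.
Setting these equal: 2p − 2 = −16p + 6 ⇒ 18p = 8 ⇒ p = 4/9, and the value is (2)·(4/9) − 2 = -10/9.
For Column: with q = P(b1), equating Up's and Down's payoffs gives 10q − 10 = −8q + 6 ⇒ q = 8/9.

1/9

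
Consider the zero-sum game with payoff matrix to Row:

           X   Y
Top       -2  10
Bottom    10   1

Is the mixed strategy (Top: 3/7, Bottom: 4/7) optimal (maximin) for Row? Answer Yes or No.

Against X this mix gives (3/7)·(-2) + (4/7)·10 = 34/7.
Against Y this mix gives (3/7)·10 + (4/7)·1 = 34/7.
All of Column's active replies (X, Y) yield 34/7, and no column does worse for Row. The mix makes Column indifferent and guarantees 34/7, so it is optimal.

Yes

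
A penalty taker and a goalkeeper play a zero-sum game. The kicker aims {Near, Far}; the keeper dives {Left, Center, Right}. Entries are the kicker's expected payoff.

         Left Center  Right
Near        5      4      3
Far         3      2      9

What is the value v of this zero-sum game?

Row minima: Near → 3, Far → 2; maximin = 3.
Column maxima: Left → 5, Center → 4, Right → 9; minimax = 4.
3 ≠ 4, so there is no saddle point; optimal play is mixed.
Left is strictly dominated by Center (it gives the kicker strictly more in every row), so the keeper never plays it.
On the remaining 2×2 (Near, Far vs Center, Right):
Let the kicker play Near with probability p. Expected payoff against Center: 4p + 2(1−p) = 2p + 2; against Right: 3p + 9(1−p) = −6p + 9.
Setting these equal: 2p + 2 = −6p + 9 ⇒ 8p = 7 ⇒ p = 7/8, and the value is (2)·(7/8) + 2 = 15/4.
For the keeper: with q = P(Center), equating Near's and Far's payoffs gives q + 3 = −7q + 9 ⇒ q = 3/4.

15/4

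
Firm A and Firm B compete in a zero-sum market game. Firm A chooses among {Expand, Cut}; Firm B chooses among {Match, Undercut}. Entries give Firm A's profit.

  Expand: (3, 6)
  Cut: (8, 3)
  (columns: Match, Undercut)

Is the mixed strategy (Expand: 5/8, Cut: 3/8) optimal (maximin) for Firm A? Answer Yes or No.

Against Match this mix gives (5/8)·3 + (3/8)·8 = 39/8.
Against Undercut this mix gives (5/8)·6 + (3/8)·3 = 39/8.
All of Firm B's active replies (Match, Undercut) yield 39/8, and no column does worse for Firm A. The mix makes Firm B indifferent and guarantees 39/8, so it is optimal.

Yes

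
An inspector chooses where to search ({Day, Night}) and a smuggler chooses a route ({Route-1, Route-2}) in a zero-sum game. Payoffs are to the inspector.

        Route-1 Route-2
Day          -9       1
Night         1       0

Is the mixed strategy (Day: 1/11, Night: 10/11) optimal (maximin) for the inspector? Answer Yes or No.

Yes

Against Route-1 this mix gives (1/11)·(-9) + (10/11)·1 = 1/11.
Against Route-2 this mix gives (1/11)·1 + (10/11)·0 = 1/11.
All of the smuggler's active replies (Route-1, Route-2) yield 1/11, and no column does worse for the inspector. The mix makes the smuggler indifferent and guarantees 1/11, so it is optimal.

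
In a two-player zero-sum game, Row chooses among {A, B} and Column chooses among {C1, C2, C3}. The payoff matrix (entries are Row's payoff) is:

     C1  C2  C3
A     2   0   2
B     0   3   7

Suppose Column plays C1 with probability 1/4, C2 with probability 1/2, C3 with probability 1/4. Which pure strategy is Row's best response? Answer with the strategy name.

Expected payoff of A: (1/4)·2 + (1/2)·0 + (1/4)·2 = 1.
Expected payoff of B: (1/4)·0 + (1/2)·3 + (1/4)·7 = 13/4.
The largest is 13/4, so Row's best response is B.

B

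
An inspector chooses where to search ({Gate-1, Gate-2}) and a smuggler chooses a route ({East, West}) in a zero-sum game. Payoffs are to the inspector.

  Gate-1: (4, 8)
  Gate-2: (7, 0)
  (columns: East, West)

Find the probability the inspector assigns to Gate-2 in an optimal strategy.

Row minima: Gate-1 → 4, Gate-2 → 0; maximin = 4.
Column maxima: East → 7, West → 8; minimax = 7.
4 ≠ 7, so there is no saddle point; optimal play is mixed.
Let the inspector play Gate-1 with probability p. Expected payoff against East: 4p + 7(1−p) = −3p + 7; against West: 8p + 0(1−p) = 8p.
Setting these equal: −3p + 7 = 8p ⇒ −11p = -7 ⇒ p = 7/11, and the value is (-3)·(7/11) + 7 = 56/11.
For the smuggler: with q = P(East), equating Gate-1's and Gate-2's payoffs gives −4q + 8 = 7q ⇒ q = 8/11.

4/11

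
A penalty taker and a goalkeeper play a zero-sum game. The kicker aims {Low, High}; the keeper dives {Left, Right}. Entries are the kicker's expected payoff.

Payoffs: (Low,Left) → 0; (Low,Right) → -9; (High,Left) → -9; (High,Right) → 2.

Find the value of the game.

Row minima: Low → -9, High → -9; maximin = -9.
Column maxima: Left → 0, Right → 2; minimax = 0.
-9 ≠ 0, so there is no saddle point; optimal play is mixed.
Let the kicker play Low with probability p. Expected payoff against Left: 0p + (-9)(1−p) = 9p − 9; against Right: (-9)p + 2(1−p) = −11p + 2.
Setting these equal: 9p − 9 = −11p + 2 ⇒ 20p = 11 ⇒ p = 11/20, and the value is (9)·(11/20) − 9 = -81/20.
For the keeper: with q = P(Left), equating Low's and High's payoffs gives 9q − 9 = −11q + 2 ⇒ q = 11/20.

-81/20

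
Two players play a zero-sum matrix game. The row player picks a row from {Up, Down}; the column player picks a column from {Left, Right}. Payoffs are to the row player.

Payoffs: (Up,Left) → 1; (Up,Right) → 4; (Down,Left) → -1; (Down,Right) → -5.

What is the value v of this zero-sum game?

Row minima: Up → 1, Down → -5; maximin = 1.
Column maxima: Left → 1, Right → 4; minimax = 1.
Since maximin = minimax = 1, there is a saddle point and the value is 1.

1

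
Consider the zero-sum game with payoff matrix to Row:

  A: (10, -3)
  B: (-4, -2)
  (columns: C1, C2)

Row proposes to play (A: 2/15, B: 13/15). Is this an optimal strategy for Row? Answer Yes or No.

Yes

Against C1 this mix gives (2/15)·10 + (13/15)·(-4) = -32/15.
Against C2 this mix gives (2/15)·(-3) + (13/15)·(-2) = -32/15.
All of Column's active replies (C1, C2) yield -32/15, and no column does worse for Row. The mix makes Column indifferent and guarantees -32/15, so it is optimal.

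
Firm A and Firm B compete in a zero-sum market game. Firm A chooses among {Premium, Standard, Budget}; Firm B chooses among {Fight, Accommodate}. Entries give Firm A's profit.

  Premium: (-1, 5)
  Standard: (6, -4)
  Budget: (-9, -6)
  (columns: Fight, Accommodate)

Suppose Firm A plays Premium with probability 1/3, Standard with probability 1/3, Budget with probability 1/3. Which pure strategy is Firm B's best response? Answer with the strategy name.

Accommodate

If Firm B plays Fight, Firm A's expected payoff is (1/3)·(-1) + (1/3)·6 + (1/3)·(-9) = -4/3.
If Firm B plays Accommodate, Firm A's expected payoff is (1/3)·5 + (1/3)·(-4) + (1/3)·(-6) = -5/3.
Firm B minimizes Firm A's payoff; the smallest is -5/3, so the best response is Accommodate.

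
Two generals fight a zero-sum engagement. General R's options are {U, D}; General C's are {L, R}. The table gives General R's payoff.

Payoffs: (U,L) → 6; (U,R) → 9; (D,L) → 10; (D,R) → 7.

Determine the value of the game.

8

Row minima: U → 6, D → 7; maximin = 7.
Column maxima: L → 10, R → 9; minimax = 9.
7 ≠ 9, so there is no saddle point; optimal play is mixed.
Let General R play U with probability p. Expected payoff against L: 6p + 10(1−p) = −4p + 10; against R: 9p + 7(1−p) = 2p + 7.
Setting these equal: −4p + 10 = 2p + 7 ⇒ −6p = -3 ⇒ p = 1/2, and the value is (-4)·(1/2) + 10 = 8.
For General C: with q = P(L), equating U's and D's payoffs gives −3q + 9 = 3q + 7 ⇒ q = 1/3.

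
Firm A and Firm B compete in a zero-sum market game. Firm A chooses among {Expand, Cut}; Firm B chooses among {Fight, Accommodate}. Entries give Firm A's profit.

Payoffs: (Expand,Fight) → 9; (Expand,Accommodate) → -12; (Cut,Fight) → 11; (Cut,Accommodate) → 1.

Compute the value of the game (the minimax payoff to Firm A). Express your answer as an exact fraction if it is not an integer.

1

Row minima: Expand → -12, Cut → 1; maximin = 1.
Column maxima: Fight → 11, Accommodate → 1; minimax = 1.
Since maximin = minimax = 1, there is a saddle point and the value is 1.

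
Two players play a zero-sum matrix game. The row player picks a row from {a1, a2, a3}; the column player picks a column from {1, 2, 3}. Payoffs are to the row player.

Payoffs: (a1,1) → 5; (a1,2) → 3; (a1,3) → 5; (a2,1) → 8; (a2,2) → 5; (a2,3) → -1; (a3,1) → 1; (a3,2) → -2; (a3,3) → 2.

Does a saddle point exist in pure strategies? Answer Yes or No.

Row minima: a1 → 3, a2 → -1, a3 → -2; maximin = 3.
Column maxima: 1 → 8, 2 → 5, 3 → 5; minimax = 5.
3 ≠ 5, so no pure-strategy equilibrium exists.

No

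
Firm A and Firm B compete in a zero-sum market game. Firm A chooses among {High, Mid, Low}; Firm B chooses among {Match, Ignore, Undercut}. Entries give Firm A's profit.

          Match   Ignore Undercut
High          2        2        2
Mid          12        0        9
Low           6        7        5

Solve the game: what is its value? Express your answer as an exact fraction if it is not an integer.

63/11

Row minima: High → 2, Mid → 0, Low → 5; maximin = 5.
Column maxima: Match → 12, Ignore → 7, Undercut → 9; minimax = 7.
5 ≠ 7, so there is no saddle point; optimal play is mixed.
High is strictly dominated by Low, so Firm A never plays it.
With High eliminated, Match is strictly dominated by Undercut (it gives Firm A strictly more in every remaining row), so Firm B never plays it.
On the remaining 2×2 (Mid, Low vs Ignore, Undercut):
Let Firm A play Mid with probability p. Expected payoff against Ignore: 0p + 7(1−p) = −7p + 7; against Undercut: 9p + 5(1−p) = 4p + 5.
Setting these equal: −7p + 7 = 4p + 5 ⇒ −11p = -2 ⇒ p = 2/11, and the value is (-7)·(2/11) + 7 = 63/11.
For Firm B: with q = P(Ignore), equating Mid's and Low's payoffs gives −9q + 9 = 2q + 5 ⇒ q = 4/11.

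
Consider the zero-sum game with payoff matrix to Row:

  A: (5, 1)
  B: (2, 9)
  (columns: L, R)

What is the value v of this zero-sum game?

43/11

Row minima: A → 1, B → 2; maximin = 2.
Column maxima: L → 5, R → 9; minimax = 5.
2 ≠ 5, so there is no saddle point; optimal play is mixed.
Let Row play A with probability p. Expected payoff against L: 5p + 2(1−p) = 3p + 2; against R: 1p + 9(1−p) = −8p + 9.
Setting these equal: 3p + 2 = −8p + 9 ⇒ 11p = 7 ⇒ p = 7/11, and the value is (3)·(7/11) + 2 = 43/11.
For Column: with q = P(L), equating A's and B's payoffs gives 4q + 1 = −7q + 9 ⇒ q = 8/11.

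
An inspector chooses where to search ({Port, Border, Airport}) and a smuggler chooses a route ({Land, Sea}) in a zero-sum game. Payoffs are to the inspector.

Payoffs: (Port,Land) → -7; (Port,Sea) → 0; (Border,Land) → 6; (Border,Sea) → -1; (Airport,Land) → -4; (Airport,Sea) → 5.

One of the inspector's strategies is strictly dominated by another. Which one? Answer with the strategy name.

Port

Airport gives a strictly higher payoff than Port against every column: -4 > -7, 5 > 0.
So Port is strictly dominated and the inspector never plays it.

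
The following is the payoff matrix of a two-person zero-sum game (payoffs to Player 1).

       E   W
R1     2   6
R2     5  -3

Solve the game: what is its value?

Row minima: R1 → 2, R2 → -3; maximin = 2.
Column maxima: E → 5, W → 6; minimax = 5.
2 ≠ 5, so there is no saddle point; optimal play is mixed.
Let Player 1 play R1 with probability p. Expected payoff against E: 2p + 5(1−p) = −3p + 5; against W: 6p + (-3)(1−p) = 9p − 3.
Setting these equal: −3p + 5 = 9p − 3 ⇒ −12p = -8 ⇒ p = 2/3, and the value is (-3)·(2/3) + 5 = 3.
For Player 2: with q = P(E), equating R1's and R2's payoffs gives −4q + 6 = 8q − 3 ⇒ q = 3/4.

3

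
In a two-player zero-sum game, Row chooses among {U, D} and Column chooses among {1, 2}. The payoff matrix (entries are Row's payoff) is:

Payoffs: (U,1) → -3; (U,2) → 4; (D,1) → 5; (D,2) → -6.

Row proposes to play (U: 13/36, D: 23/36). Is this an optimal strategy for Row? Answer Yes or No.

No

Against 1 this mix gives (13/36)·(-3) + (23/36)·5 = 19/9.
Against 2 this mix gives (13/36)·4 + (23/36)·(-6) = -43/18.
Column will play 2, holding Row to -43/18. Shifting weight toward the row that does better against 2 would raise this floor (the equalizing mix achieves 1/9 against both 2 and 1), so the proposed strategy is not optimal.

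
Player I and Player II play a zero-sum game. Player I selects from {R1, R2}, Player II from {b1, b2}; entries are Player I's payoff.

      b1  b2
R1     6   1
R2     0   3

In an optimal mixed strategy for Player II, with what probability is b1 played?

1/4

Row minima: R1 → 1, R2 → 0; maximin = 1.
Column maxima: b1 → 6, b2 → 3; minimax = 3.
1 ≠ 3, so there is no saddle point; optimal play is mixed.
Let Player I play R1 with probability p. Expected payoff against b1: 6p + 0(1−p) = 6p; against b2: 1p + 3(1−p) = −2p + 3.
Setting these equal: 6p = −2p + 3 ⇒ 8p = 3 ⇒ p = 3/8, and the value is (6)·(3/8) = 9/4.
For Player II: with q = P(b1), equating R1's and R2's payoffs gives 5q + 1 = −3q + 3 ⇒ q = 1/4.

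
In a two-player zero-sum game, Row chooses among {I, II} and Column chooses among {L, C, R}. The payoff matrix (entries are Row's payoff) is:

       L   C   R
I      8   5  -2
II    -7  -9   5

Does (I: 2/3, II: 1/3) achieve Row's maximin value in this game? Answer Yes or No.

Yes

Against L this mix gives (2/3)·8 + (1/3)·(-7) = 3.
Against C this mix gives (2/3)·5 + (1/3)·(-9) = 1/3.
Against R this mix gives (2/3)·(-2) + (1/3)·5 = 1/3.
All of Column's active replies (C, R) yield 1/3, and no column does worse for Row. The mix makes Column indifferent and guarantees 1/3, so it is optimal.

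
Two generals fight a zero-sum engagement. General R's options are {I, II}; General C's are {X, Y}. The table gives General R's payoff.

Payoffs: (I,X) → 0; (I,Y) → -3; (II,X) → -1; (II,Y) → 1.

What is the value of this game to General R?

Row minima: I → -3, II → -1; maximin = -1.
Column maxima: X → 0, Y → 1; minimax = 0.
-1 ≠ 0, so there is no saddle point; optimal play is mixed.
Let General R play I with probability p. Expected payoff against X: 0p + (-1)(1−p) = p − 1; against Y: (-3)p + 1(1−p) = −4p + 1.
Setting these equal: p − 1 = −4p + 1 ⇒ 5p = 2 ⇒ p = 2/5, and the value is (1)·(2/5) − 1 = -3/5.
For General C: with q = P(X), equating I's and II's payoffs gives 3q − 3 = −2q + 1 ⇒ q = 4/5.

-3/5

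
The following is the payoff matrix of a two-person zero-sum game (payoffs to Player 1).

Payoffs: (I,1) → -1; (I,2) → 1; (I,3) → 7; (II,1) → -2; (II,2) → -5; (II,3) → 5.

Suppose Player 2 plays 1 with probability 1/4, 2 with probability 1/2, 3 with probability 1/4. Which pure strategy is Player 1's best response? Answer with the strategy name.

Expected payoff of I: (1/4)·(-1) + (1/2)·1 + (1/4)·7 = 2.
Expected payoff of II: (1/4)·(-2) + (1/2)·(-5) + (1/4)·5 = -7/4.
The largest is 2, so Player 1's best response is I.

I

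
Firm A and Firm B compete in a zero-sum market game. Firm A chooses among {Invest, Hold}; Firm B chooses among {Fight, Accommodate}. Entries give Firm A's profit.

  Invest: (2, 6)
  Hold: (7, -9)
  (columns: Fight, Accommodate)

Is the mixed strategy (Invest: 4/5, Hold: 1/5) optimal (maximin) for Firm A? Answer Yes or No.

Yes

Against Fight this mix gives (4/5)·2 + (1/5)·7 = 3.
Against Accommodate this mix gives (4/5)·6 + (1/5)·(-9) = 3.
All of Firm B's active replies (Fight, Accommodate) yield 3, and no column does worse for Firm A. The mix makes Firm B indifferent and guarantees 3, so it is optimal.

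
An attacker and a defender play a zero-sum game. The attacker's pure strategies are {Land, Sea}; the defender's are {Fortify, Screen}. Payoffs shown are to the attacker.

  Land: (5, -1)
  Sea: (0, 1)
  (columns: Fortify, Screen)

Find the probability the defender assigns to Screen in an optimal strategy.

5/7

Row minima: Land → -1, Sea → 0; maximin = 0.
Column maxima: Fortify → 5, Screen → 1; minimax = 1.
0 ≠ 1, so there is no saddle point; optimal play is mixed.
Let the attacker play Land with probability p. Expected payoff against Fortify: 5p + 0(1−p) = 5p; against Screen: (-1)p + 1(1−p) = −2p + 1.
Setting these equal: 5p = −2p + 1 ⇒ 7p = 1 ⇒ p = 1/7, and the value is (5)·(1/7) = 5/7.
For the defender: with q = P(Fortify), equating Land's and Sea's payoffs gives 6q − 1 = −q + 1 ⇒ q = 2/7.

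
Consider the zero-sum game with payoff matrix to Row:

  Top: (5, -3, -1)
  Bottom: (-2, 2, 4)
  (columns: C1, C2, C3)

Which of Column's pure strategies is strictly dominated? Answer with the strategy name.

C2 holds Row's payoff strictly below C3 in every row: -3 < -1, 2 < 4.
So C3 is strictly dominated for Column.

C3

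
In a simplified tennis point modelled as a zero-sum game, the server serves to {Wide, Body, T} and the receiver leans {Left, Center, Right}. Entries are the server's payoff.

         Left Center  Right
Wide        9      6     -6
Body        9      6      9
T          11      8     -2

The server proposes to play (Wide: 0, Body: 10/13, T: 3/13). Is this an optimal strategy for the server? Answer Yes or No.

Against Left this mix gives (10/13)·9 + (3/13)·11 = 123/13.
Against Center this mix gives (10/13)·6 + (3/13)·8 = 84/13.
Against Right this mix gives (10/13)·9 + (3/13)·(-2) = 84/13.
All of the receiver's active replies (Center, Right) yield 84/13, and no column does worse for the server. The mix makes the receiver indifferent and guarantees 84/13, so it is optimal.

Yes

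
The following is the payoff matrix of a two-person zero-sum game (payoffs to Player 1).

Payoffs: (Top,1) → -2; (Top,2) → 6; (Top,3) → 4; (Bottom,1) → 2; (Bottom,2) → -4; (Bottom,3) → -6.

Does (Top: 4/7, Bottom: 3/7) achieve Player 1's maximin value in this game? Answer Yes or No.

Against 1 this mix gives (4/7)·(-2) + (3/7)·2 = -2/7.
Against 2 this mix gives (4/7)·6 + (3/7)·(-4) = 12/7.
Against 3 this mix gives (4/7)·4 + (3/7)·(-6) = -2/7.
All of Player 2's active replies (1, 3) yield -2/7, and no column does worse for Player 1. The mix makes Player 2 indifferent and guarantees -2/7, so it is optimal.

Yes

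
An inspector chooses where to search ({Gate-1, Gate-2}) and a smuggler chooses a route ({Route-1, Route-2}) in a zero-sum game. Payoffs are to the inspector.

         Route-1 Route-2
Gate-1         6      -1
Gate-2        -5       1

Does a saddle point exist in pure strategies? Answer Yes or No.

Row minima: Gate-1 → -1, Gate-2 → -5; maximin = -1.
Column maxima: Route-1 → 6, Route-2 → 1; minimax = 1.
-1 ≠ 1, so no pure-strategy equilibrium exists.

No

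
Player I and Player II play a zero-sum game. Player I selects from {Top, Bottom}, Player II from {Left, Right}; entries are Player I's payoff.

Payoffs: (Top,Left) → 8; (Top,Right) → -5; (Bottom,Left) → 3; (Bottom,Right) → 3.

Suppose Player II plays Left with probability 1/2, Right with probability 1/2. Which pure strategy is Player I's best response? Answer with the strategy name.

Expected payoff of Top: (1/2)·8 + (1/2)·(-5) = 3/2.
Expected payoff of Bottom: (1/2)·3 + (1/2)·3 = 3.
The largest is 3, so Player I's best response is Bottom.

Bottom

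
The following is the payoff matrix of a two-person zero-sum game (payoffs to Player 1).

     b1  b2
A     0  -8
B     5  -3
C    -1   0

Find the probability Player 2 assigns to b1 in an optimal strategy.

Row minima: A → -8, B → -3, C → -1; maximin = -1.
Column maxima: b1 → 5, b2 → 0; minimax = 0.
-1 ≠ 0, so there is no saddle point; optimal play is mixed.
A is strictly dominated by B, so Player 1 never plays it.
On the remaining 2×2 (B, C vs b1, b2):
Let Player 1 play B with probability p. Expected payoff against b1: 5p + (-1)(1−p) = 6p − 1; against b2: (-3)p + 0(1−p) = −3p.
Setting these equal: 6p − 1 = −3p ⇒ 9p = 1 ⇒ p = 1/9, and the value is (6)·(1/9) − 1 = -1/3.
For Player 2: with q = P(b1), equating B's and C's payoffs gives 8q − 3 = −q ⇒ q = 1/3.

1/3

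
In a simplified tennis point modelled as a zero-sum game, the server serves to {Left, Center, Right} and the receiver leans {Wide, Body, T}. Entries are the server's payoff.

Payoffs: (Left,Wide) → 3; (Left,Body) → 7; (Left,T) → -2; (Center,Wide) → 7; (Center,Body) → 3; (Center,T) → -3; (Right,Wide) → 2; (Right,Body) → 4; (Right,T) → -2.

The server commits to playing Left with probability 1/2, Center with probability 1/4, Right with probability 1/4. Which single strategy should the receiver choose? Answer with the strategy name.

If the receiver plays Wide, the server's expected payoff is (1/2)·3 + (1/4)·7 + (1/4)·2 = 15/4.
If the receiver plays Body, the server's expected payoff is (1/2)·7 + (1/4)·3 + (1/4)·4 = 21/4.
If the receiver plays T, the server's expected payoff is (1/2)·(-2) + (1/4)·(-3) + (1/4)·(-2) = -9/4.
The receiver minimizes the server's payoff; the smallest is -9/4, so the best response is T.

T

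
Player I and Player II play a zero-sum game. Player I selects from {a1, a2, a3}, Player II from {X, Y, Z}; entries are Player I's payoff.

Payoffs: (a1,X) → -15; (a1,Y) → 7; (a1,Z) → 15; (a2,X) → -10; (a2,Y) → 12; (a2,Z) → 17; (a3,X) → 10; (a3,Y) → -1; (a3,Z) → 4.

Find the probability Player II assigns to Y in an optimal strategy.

20/33

Row minima: a1 → -15, a2 → -10, a3 → -1; maximin = -1.
Column maxima: X → 10, Y → 12, Z → 17; minimax = 10.
-1 ≠ 10, so there is no saddle point; optimal play is mixed.
a1 is strictly dominated by a2, so Player I never plays it.
Z is strictly dominated by Y (it gives Player I strictly more in every row), so Player II never plays it.
On the remaining 2×2 (a2, a3 vs X, Y):
Let Player I play a2 with probability p. Expected payoff against X: (-10)p + 10(1−p) = −20p + 10; against Y: 12p + (-1)(1−p) = 13p − 1.
Setting these equal: −20p + 10 = 13p − 1 ⇒ −33p = -11 ⇒ p = 1/3, and the value is (-20)·(1/3) + 10 = 10/3.
For Player II: with q = P(X), equating a2's and a3's payoffs gives −22q + 12 = 11q − 1 ⇒ q = 13/33.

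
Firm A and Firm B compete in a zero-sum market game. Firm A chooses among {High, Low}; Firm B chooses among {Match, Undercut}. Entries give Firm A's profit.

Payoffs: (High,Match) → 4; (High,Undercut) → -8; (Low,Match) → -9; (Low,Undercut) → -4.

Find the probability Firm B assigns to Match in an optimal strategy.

Row minima: High → -8, Low → -9; maximin = -8.
Column maxima: Match → 4, Undercut → -4; minimax = -4.
-8 ≠ -4, so there is no saddle point; optimal play is mixed.
Let Firm A play High with probability p. Expected payoff against Match: 4p + (-9)(1−p) = 13p − 9; against Undercut: (-8)p + (-4)(1−p) = −4p − 4.
Setting these equal: 13p − 9 = −4p − 4 ⇒ 17p = 5 ⇒ p = 5/17, and the value is (13)·(5/17) − 9 = -88/17.
For Firm B: with q = P(Match), equating High's and Low's payoffs gives 12q − 8 = −5q − 4 ⇒ q = 4/17.

4/17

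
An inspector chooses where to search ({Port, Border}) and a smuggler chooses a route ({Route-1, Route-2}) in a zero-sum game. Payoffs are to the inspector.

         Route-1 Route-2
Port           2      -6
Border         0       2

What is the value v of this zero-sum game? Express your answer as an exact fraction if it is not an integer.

2/5

Row minima: Port → -6, Border → 0; maximin = 0.
Column maxima: Route-1 → 2, Route-2 → 2; minimax = 2.
0 ≠ 2, so there is no saddle point; optimal play is mixed.
Let the inspector play Port with probability p. Expected payoff against Route-1: 2p + 0(1−p) = 2p; against Route-2: (-6)p + 2(1−p) = −8p + 2.
Setting these equal: 2p = −8p + 2 ⇒ 10p = 2 ⇒ p = 1/5, and the value is (2)·(1/5) = 2/5.
For the smuggler: with q = P(Route-1), equating Port's and Border's payoffs gives 8q − 6 = −2q + 2 ⇒ q = 4/5.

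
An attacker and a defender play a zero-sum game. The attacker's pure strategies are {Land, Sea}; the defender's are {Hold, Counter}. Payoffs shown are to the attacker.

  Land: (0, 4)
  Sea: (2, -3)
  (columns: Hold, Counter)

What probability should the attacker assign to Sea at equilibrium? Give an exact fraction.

4/9

Row minima: Land → 0, Sea → -3; maximin = 0.
Column maxima: Hold → 2, Counter → 4; minimax = 2.
0 ≠ 2, so there is no saddle point; optimal play is mixed.
Let the attacker play Land with probability p. Expected payoff against Hold: 0p + 2(1−p) = −2p + 2; against Counter: 4p + (-3)(1−p) = 7p − 3.
Setting these equal: −2p + 2 = 7p − 3 ⇒ −9p = -5 ⇒ p = 5/9, and the value is (-2)·(5/9) + 2 = 8/9.
For the defender: with q = P(Hold), equating Land's and Sea's payoffs gives −4q + 4 = 5q − 3 ⇒ q = 7/9.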